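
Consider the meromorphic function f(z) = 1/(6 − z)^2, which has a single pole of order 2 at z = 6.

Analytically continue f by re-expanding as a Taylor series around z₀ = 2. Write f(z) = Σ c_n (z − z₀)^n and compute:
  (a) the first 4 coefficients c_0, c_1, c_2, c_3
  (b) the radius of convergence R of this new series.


Let w = z − z₀, so z = z₀ + w.
Then 6 − z = 6 − (z₀ + w) = (6 − z₀) − w = 4 − w.
f(z) = 1/(4 − w)^2 = (1/(4)^2) · (1 − w/(4))^{−2}.
By the binomial series (1−u)^{−2} = Σ_{n≥0} C(n+1, 1) u^n for |u|<1, with u = w/(4):
  c_n = C(n+1, 1) / (4)^(n+2).
  c_0 = 1/(4)^2 = 1/16.
  c_1 = 2/(4)^3 = 1/32.
  c_2 = 3/(4)^4 = 3/256.
  c_3 = 4/(4)^5 = 1/256.
The series is valid for |w/d| < 1, i.e. |z − z₀| < |d|.
Radius of convergence: R = |6 − z₀| = |4| = 4 (distance from z₀ to the singularity z = 6).

c_0 = 1/16, c_1 = 1/32, c_2 = 3/256, c_3 = 1/256; R = 4.


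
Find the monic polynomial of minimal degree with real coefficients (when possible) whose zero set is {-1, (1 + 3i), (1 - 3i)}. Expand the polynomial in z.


The polynomial is p(z) = ∏_{α ∈ S} (z − α), where S = {-1, (1 + 3i), (1 - 3i)}.
Expanding the product yields: p(z) = z^3 -z^2 + 8·z + 10.
Note conjugate pairs combine to real quadratics: (z − (1+3i))(z − (1−3i)) = z² − 2z + 10.
The resulting polynomial has degree 3 and real coefficients as required.

p(z) = z^3 -z^2 + 8·z + 10.


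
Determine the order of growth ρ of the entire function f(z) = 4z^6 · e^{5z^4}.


M(r) = max_{|z|=r} |4|·|z|^6·|e^{5z^4}| = 4·r^6 · e^{5r^4} (the factors attain their maxima compatibly on |z|=r). Then log M(r) = log 4 + 6·log r + 5r^4, dominated by the last term, so log log M(r) ~ 4·log r. The polynomial factor 4z^6 contributes only a log r term and does not affect the order. ρ = 4.
Therefore ρ = 4.

Order ρ = 4.


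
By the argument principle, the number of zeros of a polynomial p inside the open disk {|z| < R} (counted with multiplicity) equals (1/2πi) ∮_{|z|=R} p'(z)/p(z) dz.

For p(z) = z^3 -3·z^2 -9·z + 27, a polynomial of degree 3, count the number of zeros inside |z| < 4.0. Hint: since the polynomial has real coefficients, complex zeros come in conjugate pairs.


The zeros of p are: -3, 3, 3.
Their magnitudes are: 3, 3, 3.
Zeros with |z| < R = 4.0: -3, 3, 3.
Count = 3.
By the argument principle, (1/2πi) ∮_{|z|=R} p'(z)/p(z) dz equals exactly this count.

Number of zeros inside |z| < 4.0: 3.


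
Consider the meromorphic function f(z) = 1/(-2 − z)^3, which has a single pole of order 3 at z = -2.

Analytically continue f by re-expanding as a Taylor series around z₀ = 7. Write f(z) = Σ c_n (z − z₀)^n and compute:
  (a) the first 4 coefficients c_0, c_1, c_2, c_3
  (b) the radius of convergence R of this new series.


Let w = z − z₀, so z = z₀ + w.
Then -2 − z = -2 − (z₀ + w) = (-2 − z₀) − w = -9 − w.
f(z) = 1/(-9 − w)^3 = (1/(-9)^3) · (1 − w/(-9))^{−3}.
By the binomial series (1−u)^{−3} = Σ_{n≥0} C(n+2, 2) u^n for |u|<1, with u = w/(-9):
  c_n = C(n+2, 2) / (-9)^(n+3).
  c_0 = 1/(-9)^3 = -1/729.
  c_1 = 3/(-9)^4 = 1/2187.
  c_2 = 6/(-9)^5 = -2/19683.
  c_3 = 10/(-9)^6 = 10/531441.
The series is valid for |w/d| < 1, i.e. |z − z₀| < |d|.
Radius of convergence: R = |-2 − z₀| = |-9| = 9 (distance from z₀ to the singularity z = -2).

c_0 = -1/729, c_1 = 1/2187, c_2 = -2/19683, c_3 = 10/531441; R = 9.


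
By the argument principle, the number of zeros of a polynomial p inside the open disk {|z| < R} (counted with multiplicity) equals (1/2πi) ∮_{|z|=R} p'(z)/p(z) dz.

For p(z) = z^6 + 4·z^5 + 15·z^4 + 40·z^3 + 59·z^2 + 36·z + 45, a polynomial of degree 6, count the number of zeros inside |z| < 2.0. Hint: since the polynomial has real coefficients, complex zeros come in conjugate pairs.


The zeros of p are: (0 + 1i), (0 - 1i), (-2 + 1i), (-2 - 1i), (0 + 3i), (0 - 3i).
Their magnitudes are: 1, 1, 2.236, 2.236, 3, 3.
Zeros with |z| < R = 2.0: (0 + 1i), (0 - 1i).
Count = 2.
By the argument principle, (1/2πi) ∮_{|z|=R} p'(z)/p(z) dz equals exactly this count.

Number of zeros inside |z| < 2.0: 2.


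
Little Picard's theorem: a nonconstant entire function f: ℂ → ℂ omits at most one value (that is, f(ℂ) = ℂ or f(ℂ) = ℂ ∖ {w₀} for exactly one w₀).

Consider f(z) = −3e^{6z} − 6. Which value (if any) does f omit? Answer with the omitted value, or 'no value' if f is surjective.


Little Picard bounds the complement of f(ℂ) to at most one point.
e^{6z} is never zero on ℂ, so -3·e^{6z} takes every value in ℂ ∖ {0}. Adding -6 shifts the range to ℂ ∖ {-6}. Thus f omits exactly the value -6.

Omitted value: -6.


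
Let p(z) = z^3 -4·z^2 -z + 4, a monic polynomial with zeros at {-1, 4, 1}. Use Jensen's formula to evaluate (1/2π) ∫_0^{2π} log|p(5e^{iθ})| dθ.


Zeros: -1, 1, 4; r = 5.
Inside |z| < r: -1, 1, 4. Outside (|z| ≥ r): ∅.
p(0) = 4, so log|p(0)| = log(4) = 1.3863.
Apply Jensen: I(r) = log|p(0)| + Σ_k log(r/|z_k|), summed over zeros inside |z| < r.
  log(r/|z_k|) for z_k = -1: log(5/1) = 1.6094
  log(r/|z_k|) for z_k = 4: log(5/4) = 0.2231
  log(r/|z_k|) for z_k = 1: log(5/1) = 1.6094
Sum over inside zeros: 3.4420.
I(r) = log|p(0)| + (inside sum) = 1.3863 + 3.4420 = 4.8283.
Closed form (all zeros inside, monic): I(r) = n·log(r) = 3·log(5) = 4.8283. ✓

I(r) ≈ 4.8283.


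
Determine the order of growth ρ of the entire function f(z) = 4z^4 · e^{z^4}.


M(r) = max_{|z|=r} |4|·|z|^4·|e^{z^4}| = 4·r^4 · e^{1r^4} (the factors attain their maxima compatibly on |z|=r). Then log M(r) = log 4 + 4·log r + 1r^4, dominated by the last term, so log log M(r) ~ 4·log r. The polynomial factor 4z^4 contributes only a log r term and does not affect the order. ρ = 4.
Therefore ρ = 4.

Order ρ = 4.


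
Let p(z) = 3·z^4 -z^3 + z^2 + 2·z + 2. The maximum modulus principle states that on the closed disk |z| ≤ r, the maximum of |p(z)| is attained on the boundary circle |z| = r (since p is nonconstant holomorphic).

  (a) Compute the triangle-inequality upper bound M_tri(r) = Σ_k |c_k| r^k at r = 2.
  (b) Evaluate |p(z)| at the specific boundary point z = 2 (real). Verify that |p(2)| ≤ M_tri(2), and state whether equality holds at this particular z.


Coefficients: c_0 = 2, c_1 = 2, c_2 = 1, c_3 = -1, c_4 = 3. Radius r = 2.
Part (a). Triangle bound: M_tri(r) = Σ_k |c_k| r^k
  = |2|·2^0 + |2|·2^1 + |1|·2^2 + |-1|·2^3 + |3|·2^4
  = 2 + 4 + 4 + 8 + 48 = 66.
This bounds M(r) := max_{|z|=r} |p(z)| from above; equality holds iff all terms c_k z^k can be made to align in phase at a single z on |z|=r.
Part (b). At z = 2 (real, on the circle |z| = r):
  p(2) = (2)·2^0 + (2)·2^1 + (1)·2^2 + (-1)·2^3 + (3)·2^4 = 50.
  |p(2)| = 50.
Check: |p(2)| = 50 ≤ 66 = M_tri(2). ✓ Equality does not hold at z = 2 (the coefficients have mixed signs, so the terms do not all align in phase there).

M_tri(2) = 66; |p(2)| = 50; equality at z=2: no.


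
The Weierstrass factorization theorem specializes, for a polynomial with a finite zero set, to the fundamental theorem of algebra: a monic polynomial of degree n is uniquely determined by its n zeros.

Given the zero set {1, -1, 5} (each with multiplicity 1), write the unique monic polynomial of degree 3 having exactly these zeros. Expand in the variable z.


The polynomial is p(z) = ∏_{α ∈ S} (z − α), where S = {1, -1, 5}.
Expanding the product yields: p(z) = z^3 -5·z^2 -z + 5.
The resulting polynomial has degree 3 and real coefficients as required.

p(z) = z^3 -5·z^2 -z + 5.


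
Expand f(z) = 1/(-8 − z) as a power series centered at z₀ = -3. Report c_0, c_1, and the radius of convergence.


Let w = z − z₀, so z = z₀ + w.
Then -8 − z = -8 − (z₀ + w) = (-8 − z₀) − w = -5 − w.
f(z) = 1/(-5 − w) = (1/(-5)) · 1/(1 − w/(-5)) = Σ_{n≥0} w^n / (-5)^(n+1).
So c_n = 1/(-5)^(n+1):
  c_0 = 1/(-5)^1 = -1/5.
  c_1 = 1/(-5)^2 = 1/25.
The series is valid for |w/d| < 1, i.e. |z − z₀| < |d|.
Radius of convergence: R = |-8 − z₀| = |-5| = 5 (distance from z₀ to the singularity z = -8).

c_0 = -1/5, c_1 = 1/25; R = 5.


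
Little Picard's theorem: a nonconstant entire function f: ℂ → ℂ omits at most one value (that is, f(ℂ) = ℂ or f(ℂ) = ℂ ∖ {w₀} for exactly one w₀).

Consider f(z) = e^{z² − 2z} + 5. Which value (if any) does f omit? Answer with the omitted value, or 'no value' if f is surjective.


Little Picard bounds the complement of f(ℂ) to at most one point.
The exponent g(z) = z² − 2z is a nonconstant polynomial, hence surjective onto ℂ. So e^{g(z)} takes every value in {e^w : w ∈ ℂ} = ℂ ∖ {0}. Adding 5 shifts the range to ℂ ∖ {5}. f omits exactly 5.

Omitted value: 5.


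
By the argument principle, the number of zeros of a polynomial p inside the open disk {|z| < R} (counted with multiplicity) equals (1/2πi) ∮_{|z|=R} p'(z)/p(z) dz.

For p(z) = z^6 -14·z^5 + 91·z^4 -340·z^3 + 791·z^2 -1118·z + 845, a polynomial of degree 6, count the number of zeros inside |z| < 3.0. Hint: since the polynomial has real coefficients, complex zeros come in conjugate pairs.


The zeros of p are: (3 + 2i), (3 - 2i), (3 + 2i), (3 - 2i), (1 + 2i), (1 - 2i).
Their magnitudes are: 3.606, 3.606, 3.606, 3.606, 2.236, 2.236.
Zeros with |z| < R = 3.0: (1 + 2i), (1 - 2i).
Count = 2.
By the argument principle, (1/2πi) ∮_{|z|=R} p'(z)/p(z) dz equals exactly this count.

Number of zeros inside |z| < 3.0: 2.


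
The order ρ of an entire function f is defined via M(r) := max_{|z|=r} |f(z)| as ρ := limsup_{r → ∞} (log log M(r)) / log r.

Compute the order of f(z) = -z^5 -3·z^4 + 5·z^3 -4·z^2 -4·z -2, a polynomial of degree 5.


|f(z)| ≤ Σ|c_k|·r^k = O(r^5) as r → ∞. Polynomial growth is O(e^{r^ε}) for every ε > 0 (since r^5/e^{r^ε} → 0), so ρ ≤ ε for all ε > 0, i.e. ρ = 0. Every nonconstant polynomial has order 0.
Therefore ρ = 0.

Order ρ = 0.


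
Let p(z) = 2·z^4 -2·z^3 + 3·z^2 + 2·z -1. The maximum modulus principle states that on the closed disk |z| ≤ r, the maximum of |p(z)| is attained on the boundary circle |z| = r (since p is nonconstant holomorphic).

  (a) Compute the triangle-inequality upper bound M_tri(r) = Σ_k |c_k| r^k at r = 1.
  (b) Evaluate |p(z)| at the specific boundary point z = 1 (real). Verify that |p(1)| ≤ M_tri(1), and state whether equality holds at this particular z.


Coefficients: c_0 = -1, c_1 = 2, c_2 = 3, c_3 = -2, c_4 = 2. Radius r = 1.
Part (a). Triangle bound: M_tri(r) = Σ_k |c_k| r^k
  = |-1|·1^0 + |2|·1^1 + |3|·1^2 + |-2|·1^3 + |2|·1^4
  = 1 + 2 + 3 + 2 + 2 = 10.
This bounds M(r) := max_{|z|=r} |p(z)| from above; equality holds iff all terms c_k z^k can be made to align in phase at a single z on |z|=r.
Part (b). At z = 1 (real, on the circle |z| = r):
  p(1) = (-1)·1^0 + (2)·1^1 + (3)·1^2 + (-2)·1^3 + (2)·1^4 = 4.
  |p(1)| = 4.
Check: |p(1)| = 4 ≤ 10 = M_tri(1). ✓ Equality does not hold at z = 1 (the coefficients have mixed signs, so the terms do not all align in phase there).

M_tri(1) = 10; |p(1)| = 4; equality at z=1: no.


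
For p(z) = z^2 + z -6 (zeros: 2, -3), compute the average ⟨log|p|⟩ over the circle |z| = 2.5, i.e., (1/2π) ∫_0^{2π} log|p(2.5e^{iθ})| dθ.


Zeros: -3, 2; r = 2.5.
Inside |z| < r: 2. Outside (|z| ≥ r): -3.
p(0) = -6, so log|p(0)| = log(6) = 1.7918.
Apply Jensen: I(r) = log|p(0)| + Σ_k log(r/|z_k|), summed over zeros inside |z| < r.
  log(r/|z_k|) for z_k = 2: log(2.5/2) = 0.2231
  Outside zeros (-3) contribute nothing to the Jensen sum.
Sum over inside zeros: 0.2231.
I(r) = log|p(0)| + (inside sum) = 1.7918 + 0.2231 = 2.0149.
Note: since some zeros are outside |z| ≤ r, the simplified n·log(r) form does NOT apply — only the inside zeros contribute.

I(r) ≈ 2.0149.


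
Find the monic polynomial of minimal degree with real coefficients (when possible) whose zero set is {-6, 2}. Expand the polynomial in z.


The polynomial is p(z) = ∏_{α ∈ S} (z − α), where S = {-6, 2}.
Expanding the product yields: p(z) = z^2 + 4·z -12.
The resulting polynomial has degree 2 and real coefficients as required.

p(z) = z^2 + 4·z -12.


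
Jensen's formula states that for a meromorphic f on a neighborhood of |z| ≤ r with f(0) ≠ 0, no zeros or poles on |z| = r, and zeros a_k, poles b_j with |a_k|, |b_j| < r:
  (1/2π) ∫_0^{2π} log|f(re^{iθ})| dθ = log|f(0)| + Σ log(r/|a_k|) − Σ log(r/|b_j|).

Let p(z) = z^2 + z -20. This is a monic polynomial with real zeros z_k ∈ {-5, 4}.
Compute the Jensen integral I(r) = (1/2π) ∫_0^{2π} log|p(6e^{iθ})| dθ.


Zeros: -5, 4; r = 6.
Inside |z| < r: -5, 4. Outside (|z| ≥ r): ∅.
p(0) = -20, so log|p(0)| = log(20) = 2.9957.
Apply Jensen: I(r) = log|p(0)| + Σ_k log(r/|z_k|), summed over zeros inside |z| < r.
  log(r/|z_k|) for z_k = -5: log(6/5) = 0.1823
  log(r/|z_k|) for z_k = 4: log(6/4) = 0.4055
Sum over inside zeros: 0.5878.
I(r) = log|p(0)| + (inside sum) = 2.9957 + 0.5878 = 3.5835.
Closed form (all zeros inside, monic): I(r) = n·log(r) = 2·log(6) = 3.5835. ✓

I(r) ≈ 3.5835.


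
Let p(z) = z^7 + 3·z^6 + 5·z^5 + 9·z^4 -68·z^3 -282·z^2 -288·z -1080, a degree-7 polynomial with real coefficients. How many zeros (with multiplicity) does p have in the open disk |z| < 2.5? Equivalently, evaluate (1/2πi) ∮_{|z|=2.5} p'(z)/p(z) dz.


The zeros of p are: (-3 + 1i), (-3 - 1i), 3, (0 + 2i), (0 - 2i), (0 + 3i), (0 - 3i).
Their magnitudes are: 3.162, 3.162, 3, 2, 2, 3, 3.
Zeros with |z| < R = 2.5: (0 + 2i), (0 - 2i).
Count = 2.
By the argument principle, (1/2πi) ∮_{|z|=R} p'(z)/p(z) dz equals exactly this count.

Number of zeros inside |z| < 2.5: 2.


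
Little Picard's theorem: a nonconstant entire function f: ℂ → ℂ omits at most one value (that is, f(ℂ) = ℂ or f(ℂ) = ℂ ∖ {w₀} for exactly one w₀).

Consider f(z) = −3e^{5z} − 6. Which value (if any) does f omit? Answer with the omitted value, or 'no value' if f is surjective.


Little Picard bounds the complement of f(ℂ) to at most one point.
e^{5z} is never zero on ℂ, so -3·e^{5z} takes every value in ℂ ∖ {0}. Adding -6 shifts the range to ℂ ∖ {-6}. Thus f omits exactly the value -6.

Omitted value: -6.


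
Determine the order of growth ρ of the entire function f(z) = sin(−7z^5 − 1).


Write sin(w) = (e^{iw} ± e^{−iw})/(2 or 2i), so |sin(w)| ≤ e^{|w|}. With w = −7z^5 − 1, |w| ≤ 7r^5 + 1 on |z|=r, giving M(r) ≤ e^{7r^5 + 1} and ρ ≤ 5. For the lower bound, choose z on |z|=r with -7z^5 purely imaginary of modulus 7r^5; then |sin(−7z^5 − 1)| grows like e^{7r^5}/2, so ρ ≥ 5. Hence ρ = 5.
Therefore ρ = 5.

Order ρ = 5.


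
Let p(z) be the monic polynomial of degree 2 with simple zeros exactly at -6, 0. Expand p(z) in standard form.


The polynomial is p(z) = ∏_{α ∈ S} (z − α), where S = {-6, 0}.
Expanding the product yields: p(z) = z^2 + 6·z.
The resulting polynomial has degree 2 and real coefficients as required.

p(z) = z^2 + 6·z.


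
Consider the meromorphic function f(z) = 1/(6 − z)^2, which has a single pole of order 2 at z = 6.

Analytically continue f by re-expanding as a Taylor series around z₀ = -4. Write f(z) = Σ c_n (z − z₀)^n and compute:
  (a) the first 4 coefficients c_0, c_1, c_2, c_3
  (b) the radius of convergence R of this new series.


Let w = z − z₀, so z = z₀ + w.
Then 6 − z = 6 − (z₀ + w) = (6 − z₀) − w = 10 − w.
f(z) = 1/(10 − w)^2 = (1/(10)^2) · (1 − w/(10))^{−2}.
By the binomial series (1−u)^{−2} = Σ_{n≥0} C(n+1, 1) u^n for |u|<1, with u = w/(10):
  c_n = C(n+1, 1) / (10)^(n+2).
  c_0 = 1/(10)^2 = 1/100.
  c_1 = 2/(10)^3 = 1/500.
  c_2 = 3/(10)^4 = 3/10000.
  c_3 = 4/(10)^5 = 1/25000.
The series is valid for |w/d| < 1, i.e. |z − z₀| < |d|.
Radius of convergence: R = |6 − z₀| = |10| = 10 (distance from z₀ to the singularity z = 6).

c_0 = 1/100, c_1 = 1/500, c_2 = 3/10000, c_3 = 1/25000; R = 10.


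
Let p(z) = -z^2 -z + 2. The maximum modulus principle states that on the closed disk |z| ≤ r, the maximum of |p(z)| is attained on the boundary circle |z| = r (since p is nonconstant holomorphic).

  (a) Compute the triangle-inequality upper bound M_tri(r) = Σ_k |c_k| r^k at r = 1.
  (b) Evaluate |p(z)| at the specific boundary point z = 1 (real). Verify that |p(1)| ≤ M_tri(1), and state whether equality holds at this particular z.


Coefficients: c_0 = 2, c_1 = -1, c_2 = -1. Radius r = 1.
Part (a). Triangle bound: M_tri(r) = Σ_k |c_k| r^k
  = |2|·1^0 + |-1|·1^1 + |-1|·1^2
  = 2 + 1 + 1 = 4.
This bounds M(r) := max_{|z|=r} |p(z)| from above; equality holds iff all terms c_k z^k can be made to align in phase at a single z on |z|=r.
Part (b). At z = 1 (real, on the circle |z| = r):
  p(1) = (2)·1^0 + (-1)·1^1 + (-1)·1^2 = 0.
  |p(1)| = 0.
Check: |p(1)| = 0 ≤ 4 = M_tri(1). ✓ Equality does not hold at z = 1 (the coefficients have mixed signs, so the terms do not all align in phase there).

M_tri(1) = 4; |p(1)| = 0; equality at z=1: no.


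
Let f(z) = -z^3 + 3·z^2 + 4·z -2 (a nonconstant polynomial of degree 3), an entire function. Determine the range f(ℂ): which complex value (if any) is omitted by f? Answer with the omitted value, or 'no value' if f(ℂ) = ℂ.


Little Picard bounds the complement of f(ℂ) to at most one point.
For every w ∈ ℂ, the equation p(z) − w = 0 is a nonconstant polynomial in z and hence has at least one root by the fundamental theorem of algebra. So p is surjective onto ℂ, omitting no value.

Omitted value: no value.


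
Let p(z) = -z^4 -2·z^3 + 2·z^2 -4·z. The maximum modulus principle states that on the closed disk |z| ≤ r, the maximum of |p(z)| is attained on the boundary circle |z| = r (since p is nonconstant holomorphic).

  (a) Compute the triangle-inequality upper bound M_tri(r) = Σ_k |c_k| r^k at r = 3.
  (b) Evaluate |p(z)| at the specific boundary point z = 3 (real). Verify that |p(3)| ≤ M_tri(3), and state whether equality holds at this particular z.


Coefficients: c_0 = 0, c_1 = -4, c_2 = 2, c_3 = -2, c_4 = -1. Radius r = 3.
Part (a). Triangle bound: M_tri(r) = Σ_k |c_k| r^k
  = |0|·3^0 + |-4|·3^1 + |2|·3^2 + |-2|·3^3 + |-1|·3^4
  = 0 + 12 + 18 + 54 + 81 = 165.
This bounds M(r) := max_{|z|=r} |p(z)| from above; equality holds iff all terms c_k z^k can be made to align in phase at a single z on |z|=r.
Part (b). At z = 3 (real, on the circle |z| = r):
  p(3) = (0)·3^0 + (-4)·3^1 + (2)·3^2 + (-2)·3^3 + (-1)·3^4 = -129.
  |p(3)| = 129.
Check: |p(3)| = 129 ≤ 165 = M_tri(3). ✓ Equality does not hold at z = 3 (the coefficients have mixed signs, so the terms do not all align in phase there).

M_tri(3) = 165; |p(3)| = 129; equality at z=3: no.


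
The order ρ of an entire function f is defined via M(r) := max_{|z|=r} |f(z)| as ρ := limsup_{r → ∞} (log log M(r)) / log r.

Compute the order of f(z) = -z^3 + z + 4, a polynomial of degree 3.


|f(z)| ≤ Σ|c_k|·r^k = O(r^3) as r → ∞. Polynomial growth is O(e^{r^ε}) for every ε > 0 (since r^3/e^{r^ε} → 0), so ρ ≤ ε for all ε > 0, i.e. ρ = 0. Every nonconstant polynomial has order 0.
Therefore ρ = 0.

Order ρ = 0.


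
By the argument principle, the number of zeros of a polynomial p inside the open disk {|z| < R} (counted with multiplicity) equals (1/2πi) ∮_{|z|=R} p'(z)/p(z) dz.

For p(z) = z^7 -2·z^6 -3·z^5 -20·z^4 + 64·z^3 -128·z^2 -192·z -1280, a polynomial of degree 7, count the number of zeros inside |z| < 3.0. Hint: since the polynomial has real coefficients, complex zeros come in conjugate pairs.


The zeros of p are: 4, (-1 + 2i), (-1 - 2i), (-2 + 2i), (-2 - 2i), (2 + 2i), (2 - 2i).
Their magnitudes are: 4, 2.236, 2.236, 2.828, 2.828, 2.828, 2.828.
Zeros with |z| < R = 3.0: (-1 + 2i), (-1 - 2i), (-2 + 2i), (-2 - 2i), (2 + 2i), (2 - 2i).
Count = 6.
By the argument principle, (1/2πi) ∮_{|z|=R} p'(z)/p(z) dz equals exactly this count.

Number of zeros inside |z| < 3.0: 6.


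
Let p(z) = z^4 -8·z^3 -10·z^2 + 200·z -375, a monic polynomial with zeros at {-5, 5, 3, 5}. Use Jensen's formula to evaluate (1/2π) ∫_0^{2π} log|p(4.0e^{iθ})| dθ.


Zeros: -5, 3, 5, 5; r = 4.0.
Inside |z| < r: 3. Outside (|z| ≥ r): -5, 5, 5.
p(0) = -375, so log|p(0)| = log(375) = 5.9269.
Apply Jensen: I(r) = log|p(0)| + Σ_k log(r/|z_k|), summed over zeros inside |z| < r.
  log(r/|z_k|) for z_k = 3: log(4.0/3) = 0.2877
  Outside zeros (-5, 5, 5) contribute nothing to the Jensen sum.
Sum over inside zeros: 0.2877.
I(r) = log|p(0)| + (inside sum) = 5.9269 + 0.2877 = 6.2146.
Note: since some zeros are outside |z| ≤ r, the simplified n·log(r) form does NOT apply — only the inside zeros contribute.

I(r) ≈ 6.2146.


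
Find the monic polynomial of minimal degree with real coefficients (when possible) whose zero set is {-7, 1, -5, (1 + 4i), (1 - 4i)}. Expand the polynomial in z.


The polynomial is p(z) = ∏_{α ∈ S} (z − α), where S = {-7, 1, -5, (1 + 4i), (1 - 4i)}.
Expanding the product yields: p(z) = z^5 + 9·z^4 + 18·z^3 + 106·z^2 + 461·z -595.
Note conjugate pairs combine to real quadratics: (z − (1+4i))(z − (1−4i)) = z² − 2z + 17.
The resulting polynomial has degree 5 and real coefficients as required.

p(z) = z^5 + 9·z^4 + 18·z^3 + 106·z^2 + 461·z -595.


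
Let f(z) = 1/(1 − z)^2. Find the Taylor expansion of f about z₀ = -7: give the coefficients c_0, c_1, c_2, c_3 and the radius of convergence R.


Let w = z − z₀, so z = z₀ + w.
Then 1 − z = 1 − (z₀ + w) = (1 − z₀) − w = 8 − w.
f(z) = 1/(8 − w)^2 = (1/(8)^2) · (1 − w/(8))^{−2}.
By the binomial series (1−u)^{−2} = Σ_{n≥0} C(n+1, 1) u^n for |u|<1, with u = w/(8):
  c_n = C(n+1, 1) / (8)^(n+2).
  c_0 = 1/(8)^2 = 1/64.
  c_1 = 2/(8)^3 = 1/256.
  c_2 = 3/(8)^4 = 3/4096.
  c_3 = 4/(8)^5 = 1/8192.
The series is valid for |w/d| < 1, i.e. |z − z₀| < |d|.
Radius of convergence: R = |1 − z₀| = |8| = 8 (distance from z₀ to the singularity z = 1).

c_0 = 1/64, c_1 = 1/256, c_2 = 3/4096, c_3 = 1/8192; R = 8.


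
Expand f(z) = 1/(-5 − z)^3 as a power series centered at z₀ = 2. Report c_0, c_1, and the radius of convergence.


Let w = z − z₀, so z = z₀ + w.
Then -5 − z = -5 − (z₀ + w) = (-5 − z₀) − w = -7 − w.
f(z) = 1/(-7 − w)^3 = (1/(-7)^3) · (1 − w/(-7))^{−3}.
By the binomial series (1−u)^{−3} = Σ_{n≥0} C(n+2, 2) u^n for |u|<1, with u = w/(-7):
  c_n = C(n+2, 2) / (-7)^(n+3).
  c_0 = 1/(-7)^3 = -1/343.
  c_1 = 3/(-7)^4 = 3/2401.
The series is valid for |w/d| < 1, i.e. |z − z₀| < |d|.
Radius of convergence: R = |-5 − z₀| = |-7| = 7 (distance from z₀ to the singularity z = -5).

c_0 = -1/343, c_1 = 3/2401; R = 7.


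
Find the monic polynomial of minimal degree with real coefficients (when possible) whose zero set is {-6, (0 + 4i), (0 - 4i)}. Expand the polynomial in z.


The polynomial is p(z) = ∏_{α ∈ S} (z − α), where S = {-6, (0 + 4i), (0 - 4i)}.
Expanding the product yields: p(z) = z^3 + 6·z^2 + 16·z + 96.
Note conjugate pairs combine to real quadratics: (z − (0+4i))(z − (0−4i)) = z² + 16.
The resulting polynomial has degree 3 and real coefficients as required.

p(z) = z^3 + 6·z^2 + 16·z + 96.


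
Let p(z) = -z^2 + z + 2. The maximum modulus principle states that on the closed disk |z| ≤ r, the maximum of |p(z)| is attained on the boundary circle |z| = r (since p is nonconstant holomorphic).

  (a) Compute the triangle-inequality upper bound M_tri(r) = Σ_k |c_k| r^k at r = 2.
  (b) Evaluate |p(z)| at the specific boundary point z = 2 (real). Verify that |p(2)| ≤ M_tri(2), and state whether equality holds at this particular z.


Coefficients: c_0 = 2, c_1 = 1, c_2 = -1. Radius r = 2.
Part (a). Triangle bound: M_tri(r) = Σ_k |c_k| r^k
  = |2|·2^0 + |1|·2^1 + |-1|·2^2
  = 2 + 2 + 4 = 8.
This bounds M(r) := max_{|z|=r} |p(z)| from above; equality holds iff all terms c_k z^k can be made to align in phase at a single z on |z|=r.
Part (b). At z = 2 (real, on the circle |z| = r):
  p(2) = (2)·2^0 + (1)·2^1 + (-1)·2^2 = 0.
  |p(2)| = 0.
Check: |p(2)| = 0 ≤ 8 = M_tri(2). ✓ Equality does not hold at z = 2 (the coefficients have mixed signs, so the terms do not all align in phase there).

M_tri(2) = 8; |p(2)| = 0; equality at z=2: no.


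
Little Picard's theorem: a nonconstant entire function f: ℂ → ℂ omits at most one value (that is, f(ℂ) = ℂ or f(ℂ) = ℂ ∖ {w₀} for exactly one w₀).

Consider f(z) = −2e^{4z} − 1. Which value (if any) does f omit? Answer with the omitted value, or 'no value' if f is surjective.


Little Picard bounds the complement of f(ℂ) to at most one point.
e^{4z} is never zero on ℂ, so -2·e^{4z} takes every value in ℂ ∖ {0}. Adding -1 shifts the range to ℂ ∖ {-1}. Thus f omits exactly the value -1.

Omitted value: -1.


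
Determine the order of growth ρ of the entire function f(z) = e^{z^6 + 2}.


|e^{z^6 + 2}| = e^{Re(1·z^6) + 2} ≤ e^{1|z|^6 + 2} = e^{1r^6 + 2} on |z| = r, so ρ ≤ 6. Choosing z on |z|=r so that 1·z^6 is real positive (always possible by picking arg z appropriately) gives |f(z)| = e^{1r^6 + 2}, matching the bound. The additive constant 2 does not affect log log M(r) ~ 6·log r. Hence ρ = 6.
Therefore ρ = 6.

Order ρ = 6.


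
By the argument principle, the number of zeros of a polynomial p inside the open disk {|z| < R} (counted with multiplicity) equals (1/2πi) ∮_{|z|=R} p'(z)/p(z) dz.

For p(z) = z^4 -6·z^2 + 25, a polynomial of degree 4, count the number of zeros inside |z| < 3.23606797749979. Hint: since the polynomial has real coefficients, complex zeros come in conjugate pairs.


The zeros of p are: (2 + 1i), (2 - 1i), (-2 + 1i), (-2 - 1i).
Their magnitudes are: 2.236, 2.236, 2.236, 2.236.
Zeros with |z| < R = 3.23606797749979: (2 + 1i), (2 - 1i), (-2 + 1i), (-2 - 1i).
Count = 4.
By the argument principle, (1/2πi) ∮_{|z|=R} p'(z)/p(z) dz equals exactly this count.

Number of zeros inside |z| < 3.23606797749979: 4.


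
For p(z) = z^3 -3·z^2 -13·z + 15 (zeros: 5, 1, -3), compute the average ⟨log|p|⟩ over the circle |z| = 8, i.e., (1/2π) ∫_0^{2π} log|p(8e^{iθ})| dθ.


Zeros: -3, 1, 5; r = 8.
Inside |z| < r: -3, 1, 5. Outside (|z| ≥ r): ∅.
p(0) = 15, so log|p(0)| = log(15) = 2.7081.
Apply Jensen: I(r) = log|p(0)| + Σ_k log(r/|z_k|), summed over zeros inside |z| < r.
  log(r/|z_k|) for z_k = 5: log(8/5) = 0.4700
  log(r/|z_k|) for z_k = 1: log(8/1) = 2.0794
  log(r/|z_k|) for z_k = -3: log(8/3) = 0.9808
Sum over inside zeros: 3.5303.
I(r) = log|p(0)| + (inside sum) = 2.7081 + 3.5303 = 6.2383.
Closed form (all zeros inside, monic): I(r) = n·log(r) = 3·log(8) = 6.2383. ✓

I(r) ≈ 6.2383.


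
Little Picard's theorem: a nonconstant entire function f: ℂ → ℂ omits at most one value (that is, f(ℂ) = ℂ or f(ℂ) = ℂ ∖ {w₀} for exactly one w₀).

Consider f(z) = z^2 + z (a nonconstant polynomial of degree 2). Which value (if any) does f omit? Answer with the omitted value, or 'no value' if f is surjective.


Little Picard bounds the complement of f(ℂ) to at most one point.
For every w ∈ ℂ, the equation p(z) − w = 0 is a nonconstant polynomial in z and hence has at least one root by the fundamental theorem of algebra. So p is surjective onto ℂ, omitting no value.

Omitted value: no value.


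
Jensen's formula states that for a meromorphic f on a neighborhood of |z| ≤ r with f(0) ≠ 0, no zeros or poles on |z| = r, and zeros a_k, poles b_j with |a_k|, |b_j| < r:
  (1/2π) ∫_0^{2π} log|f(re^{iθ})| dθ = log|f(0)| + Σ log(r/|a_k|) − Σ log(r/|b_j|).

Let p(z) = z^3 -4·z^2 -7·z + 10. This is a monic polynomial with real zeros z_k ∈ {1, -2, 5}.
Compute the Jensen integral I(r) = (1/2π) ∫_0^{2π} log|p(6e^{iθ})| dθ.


Zeros: -2, 1, 5; r = 6.
Inside |z| < r: -2, 1, 5. Outside (|z| ≥ r): ∅.
p(0) = 10, so log|p(0)| = log(10) = 2.3026.
Apply Jensen: I(r) = log|p(0)| + Σ_k log(r/|z_k|), summed over zeros inside |z| < r.
  log(r/|z_k|) for z_k = 1: log(6/1) = 1.7918
  log(r/|z_k|) for z_k = -2: log(6/2) = 1.0986
  log(r/|z_k|) for z_k = 5: log(6/5) = 0.1823
Sum over inside zeros: 3.0727.
I(r) = log|p(0)| + (inside sum) = 2.3026 + 3.0727 = 5.3753.
Closed form (all zeros inside, monic): I(r) = n·log(r) = 3·log(6) = 5.3753. ✓

I(r) ≈ 5.3753.


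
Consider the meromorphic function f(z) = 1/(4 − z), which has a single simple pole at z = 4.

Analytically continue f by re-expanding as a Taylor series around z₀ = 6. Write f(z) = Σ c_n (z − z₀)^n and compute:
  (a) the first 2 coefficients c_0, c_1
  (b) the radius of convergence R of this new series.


Let w = z − z₀, so z = z₀ + w.
Then 4 − z = 4 − (z₀ + w) = (4 − z₀) − w = -2 − w.
f(z) = 1/(-2 − w) = (1/(-2)) · 1/(1 − w/(-2)) = Σ_{n≥0} w^n / (-2)^(n+1).
So c_n = 1/(-2)^(n+1):
  c_0 = 1/(-2)^1 = -1/2.
  c_1 = 1/(-2)^2 = 1/4.
The series is valid for |w/d| < 1, i.e. |z − z₀| < |d|.
Radius of convergence: R = |4 − z₀| = |-2| = 2 (distance from z₀ to the singularity z = 4).

c_0 = -1/2, c_1 = 1/4; R = 2.


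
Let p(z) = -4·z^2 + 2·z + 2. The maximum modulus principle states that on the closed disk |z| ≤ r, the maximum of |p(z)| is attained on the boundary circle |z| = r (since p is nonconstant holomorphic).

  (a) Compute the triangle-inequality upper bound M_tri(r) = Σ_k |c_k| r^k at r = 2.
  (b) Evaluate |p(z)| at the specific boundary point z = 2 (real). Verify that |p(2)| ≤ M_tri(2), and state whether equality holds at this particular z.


Coefficients: c_0 = 2, c_1 = 2, c_2 = -4. Radius r = 2.
Part (a). Triangle bound: M_tri(r) = Σ_k |c_k| r^k
  = |2|·2^0 + |2|·2^1 + |-4|·2^2
  = 2 + 4 + 16 = 22.
This bounds M(r) := max_{|z|=r} |p(z)| from above; equality holds iff all terms c_k z^k can be made to align in phase at a single z on |z|=r.
Part (b). At z = 2 (real, on the circle |z| = r):
  p(2) = (2)·2^0 + (2)·2^1 + (-4)·2^2 = -10.
  |p(2)| = 10.
Check: |p(2)| = 10 ≤ 22 = M_tri(2). ✓ Equality does not hold at z = 2 (the coefficients have mixed signs, so the terms do not all align in phase there).

M_tri(2) = 22; |p(2)| = 10; equality at z=2: no.


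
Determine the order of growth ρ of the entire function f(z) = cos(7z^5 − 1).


Write cos(w) = (e^{iw} ± e^{−iw})/(2 or 2i), so |cos(w)| ≤ e^{|w|}. With w = 7z^5 − 1, |w| ≤ 7r^5 + 1 on |z|=r, giving M(r) ≤ e^{7r^5 + 1} and ρ ≤ 5. For the lower bound, choose z on |z|=r with 7z^5 purely imaginary of modulus 7r^5; then |cos(7z^5 − 1)| grows like e^{7r^5}/2, so ρ ≥ 5. Hence ρ = 5.
Therefore ρ = 5.

Order ρ = 5.


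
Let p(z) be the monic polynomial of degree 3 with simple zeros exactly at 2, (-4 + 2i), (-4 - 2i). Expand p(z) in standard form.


The polynomial is p(z) = ∏_{α ∈ S} (z − α), where S = {2, (-4 + 2i), (-4 - 2i)}.
Expanding the product yields: p(z) = z^3 + 6·z^2 + 4·z -40.
Note conjugate pairs combine to real quadratics: (z − (-4+2i))(z − (-4−2i)) = z² + 8z + 20.
The resulting polynomial has degree 3 and real coefficients as required.

p(z) = z^3 + 6·z^2 + 4·z -40.


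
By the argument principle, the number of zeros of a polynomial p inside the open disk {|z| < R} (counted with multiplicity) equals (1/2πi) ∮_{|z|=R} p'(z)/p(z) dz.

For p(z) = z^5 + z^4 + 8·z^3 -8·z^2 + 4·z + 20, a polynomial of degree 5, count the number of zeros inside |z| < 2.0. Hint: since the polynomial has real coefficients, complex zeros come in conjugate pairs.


The zeros of p are: -1, (-1 + 3i), (-1 - 3i), (1 + 1i), (1 - 1i).
Their magnitudes are: 1, 3.162, 3.162, 1.414, 1.414.
Zeros with |z| < R = 2.0: -1, (1 + 1i), (1 - 1i).
Count = 3.
By the argument principle, (1/2πi) ∮_{|z|=R} p'(z)/p(z) dz equals exactly this count.

Number of zeros inside |z| < 2.0: 3.


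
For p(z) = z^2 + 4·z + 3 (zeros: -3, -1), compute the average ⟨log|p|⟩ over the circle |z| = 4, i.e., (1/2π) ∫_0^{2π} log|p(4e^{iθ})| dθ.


Zeros: -3, -1; r = 4.
Inside |z| < r: -3, -1. Outside (|z| ≥ r): ∅.
p(0) = 3, so log|p(0)| = log(3) = 1.0986.
Apply Jensen: I(r) = log|p(0)| + Σ_k log(r/|z_k|), summed over zeros inside |z| < r.
  log(r/|z_k|) for z_k = -3: log(4/3) = 0.2877
  log(r/|z_k|) for z_k = -1: log(4/1) = 1.3863
Sum over inside zeros: 1.6740.
I(r) = log|p(0)| + (inside sum) = 1.0986 + 1.6740 = 2.7726.
Closed form (all zeros inside, monic): I(r) = n·log(r) = 2·log(4) = 2.7726. ✓

I(r) ≈ 2.7726.


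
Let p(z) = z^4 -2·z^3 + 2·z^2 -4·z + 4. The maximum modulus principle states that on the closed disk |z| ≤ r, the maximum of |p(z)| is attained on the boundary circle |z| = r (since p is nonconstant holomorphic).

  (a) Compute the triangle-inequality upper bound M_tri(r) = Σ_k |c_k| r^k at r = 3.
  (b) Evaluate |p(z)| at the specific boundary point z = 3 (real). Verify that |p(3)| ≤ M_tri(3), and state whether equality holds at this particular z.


Coefficients: c_0 = 4, c_1 = -4, c_2 = 2, c_3 = -2, c_4 = 1. Radius r = 3.
Part (a). Triangle bound: M_tri(r) = Σ_k |c_k| r^k
  = |4|·3^0 + |-4|·3^1 + |2|·3^2 + |-2|·3^3 + |1|·3^4
  = 4 + 12 + 18 + 54 + 81 = 169.
This bounds M(r) := max_{|z|=r} |p(z)| from above; equality holds iff all terms c_k z^k can be made to align in phase at a single z on |z|=r.
Part (b). At z = 3 (real, on the circle |z| = r):
  p(3) = (4)·3^0 + (-4)·3^1 + (2)·3^2 + (-2)·3^3 + (1)·3^4 = 37.
  |p(3)| = 37.
Check: |p(3)| = 37 ≤ 169 = M_tri(3). ✓ Equality does not hold at z = 3 (the coefficients have mixed signs, so the terms do not all align in phase there).

M_tri(3) = 169; |p(3)| = 37; equality at z=3: no.


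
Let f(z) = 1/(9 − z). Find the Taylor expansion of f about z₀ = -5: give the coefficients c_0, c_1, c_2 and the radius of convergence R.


Let w = z − z₀, so z = z₀ + w.
Then 9 − z = 9 − (z₀ + w) = (9 − z₀) − w = 14 − w.
f(z) = 1/(14 − w) = (1/(14)) · 1/(1 − w/(14)) = Σ_{n≥0} w^n / (14)^(n+1).
So c_n = 1/(14)^(n+1):
  c_0 = 1/(14)^1 = 1/14.
  c_1 = 1/(14)^2 = 1/196.
  c_2 = 1/(14)^3 = 1/2744.
The series is valid for |w/d| < 1, i.e. |z − z₀| < |d|.
Radius of convergence: R = |9 − z₀| = |14| = 14 (distance from z₀ to the singularity z = 9).

c_0 = 1/14, c_1 = 1/196, c_2 = 1/2744; R = 14.


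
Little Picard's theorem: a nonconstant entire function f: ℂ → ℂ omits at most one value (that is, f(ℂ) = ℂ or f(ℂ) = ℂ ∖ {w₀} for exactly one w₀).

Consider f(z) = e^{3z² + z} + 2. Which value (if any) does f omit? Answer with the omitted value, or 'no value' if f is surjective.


Little Picard bounds the complement of f(ℂ) to at most one point.
The exponent g(z) = 3z² + z is a nonconstant polynomial, hence surjective onto ℂ. So e^{g(z)} takes every value in {e^w : w ∈ ℂ} = ℂ ∖ {0}. Adding 2 shifts the range to ℂ ∖ {2}. f omits exactly 2.

Omitted value: 2.


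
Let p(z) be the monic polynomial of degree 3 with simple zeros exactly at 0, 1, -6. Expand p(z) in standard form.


The polynomial is p(z) = ∏_{α ∈ S} (z − α), where S = {0, 1, -6}.
Expanding the product yields: p(z) = z^3 + 5·z^2 -6·z.
The resulting polynomial has degree 3 and real coefficients as required.

p(z) = z^3 + 5·z^2 -6·z.


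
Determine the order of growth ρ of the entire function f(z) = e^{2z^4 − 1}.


|e^{2z^4 − 1}| = e^{Re(2·z^4) + -1} ≤ e^{2|z|^4 + -1} = e^{2r^4 + -1} on |z| = r, so ρ ≤ 4. Choosing z on |z|=r so that 2·z^4 is real positive (always possible by picking arg z appropriately) gives |f(z)| = e^{2r^4 + -1}, matching the bound. The additive constant -1 does not affect log log M(r) ~ 4·log r. Hence ρ = 4.
Therefore ρ = 4.

Order ρ = 4.


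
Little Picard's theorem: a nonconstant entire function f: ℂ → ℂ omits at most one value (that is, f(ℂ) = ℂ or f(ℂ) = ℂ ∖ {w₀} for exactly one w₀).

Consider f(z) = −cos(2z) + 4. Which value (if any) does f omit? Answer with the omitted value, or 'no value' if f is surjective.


Little Picard bounds the complement of f(ℂ) to at most one point.
cos is entire and surjective onto ℂ: for every w ∈ ℂ, cos(ζ) = w has a solution ζ ∈ ℂ (e.g., via the complex inverse arccos). With ζ = 2z this gives z = ζ/(2). Then -1·cos(2z) takes every value in -1·ℂ = ℂ, and adding 4 is a bijection of ℂ. So f is surjective and omits no value. (Note: only on the real line is cos bounded by [−1, 1].)

Omitted value: no value.


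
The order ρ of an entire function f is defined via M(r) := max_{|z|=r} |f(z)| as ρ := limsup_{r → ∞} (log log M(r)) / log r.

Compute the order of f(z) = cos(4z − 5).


cos(w) is a linear combination of e^{iw} and e^{−iw} (or e^w, e^{−w} in the hyperbolic case), so |cos(w)| ≤ e^{|w|}. With w = 4z − 5, |w| ≤ 4|z| + 5 = 4r + 5 on |z| = r, giving M(r) ≤ e^{4r + 5}, so ρ ≤ 1. On a suitable ray (z = it for sin/cos; z = t for sinh/cosh, t real → ∞), |cos(4z − 5)| grows like e^{4|t|}/2, so ρ ≥ 1. Hence ρ = 1.
Therefore ρ = 1.

Order ρ = 1.


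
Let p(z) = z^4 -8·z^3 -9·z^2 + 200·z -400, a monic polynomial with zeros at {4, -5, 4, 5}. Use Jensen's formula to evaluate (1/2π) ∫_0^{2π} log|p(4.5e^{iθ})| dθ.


Zeros: -5, 4, 4, 5; r = 4.5.
Inside |z| < r: 4, 4. Outside (|z| ≥ r): -5, 5.
p(0) = -400, so log|p(0)| = log(400) = 5.9915.
Apply Jensen: I(r) = log|p(0)| + Σ_k log(r/|z_k|), summed over zeros inside |z| < r.
  log(r/|z_k|) for z_k = 4: log(4.5/4) = 0.1178
  log(r/|z_k|) for z_k = 4: log(4.5/4) = 0.1178
  Outside zeros (-5, 5) contribute nothing to the Jensen sum.
Sum over inside zeros: 0.2356.
I(r) = log|p(0)| + (inside sum) = 5.9915 + 0.2356 = 6.2270.
Note: since some zeros are outside |z| ≤ r, the simplified n·log(r) form does NOT apply — only the inside zeros contribute.

I(r) ≈ 6.2270.


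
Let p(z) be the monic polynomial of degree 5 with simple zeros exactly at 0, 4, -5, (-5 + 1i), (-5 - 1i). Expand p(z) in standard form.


The polynomial is p(z) = ∏_{α ∈ S} (z − α), where S = {0, 4, -5, (-5 + 1i), (-5 - 1i)}.
Expanding the product yields: p(z) = z^5 + 11·z^4 + 16·z^3 -174·z^2 -520·z.
Note conjugate pairs combine to real quadratics: (z − (-5+1i))(z − (-5−1i)) = z² + 10z + 26.
The resulting polynomial has degree 5 and real coefficients as required.

p(z) = z^5 + 11·z^4 + 16·z^3 -174·z^2 -520·z.


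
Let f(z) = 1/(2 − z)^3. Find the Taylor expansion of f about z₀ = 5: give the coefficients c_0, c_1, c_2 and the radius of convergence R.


Let w = z − z₀, so z = z₀ + w.
Then 2 − z = 2 − (z₀ + w) = (2 − z₀) − w = -3 − w.
f(z) = 1/(-3 − w)^3 = (1/(-3)^3) · (1 − w/(-3))^{−3}.
By the binomial series (1−u)^{−3} = Σ_{n≥0} C(n+2, 2) u^n for |u|<1, with u = w/(-3):
  c_n = C(n+2, 2) / (-3)^(n+3).
  c_0 = 1/(-3)^3 = -1/27.
  c_1 = 3/(-3)^4 = 1/27.
  c_2 = 6/(-3)^5 = -2/81.
The series is valid for |w/d| < 1, i.e. |z − z₀| < |d|.
Radius of convergence: R = |2 − z₀| = |-3| = 3 (distance from z₀ to the singularity z = 2).

c_0 = -1/27, c_1 = 1/27, c_2 = -2/81; R = 3.


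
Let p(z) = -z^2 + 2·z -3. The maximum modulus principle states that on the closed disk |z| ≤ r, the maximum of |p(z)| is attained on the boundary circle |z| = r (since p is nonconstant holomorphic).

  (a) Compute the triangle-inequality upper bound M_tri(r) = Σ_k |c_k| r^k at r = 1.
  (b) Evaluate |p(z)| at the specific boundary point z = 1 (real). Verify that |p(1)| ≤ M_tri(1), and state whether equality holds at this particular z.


Coefficients: c_0 = -3, c_1 = 2, c_2 = -1. Radius r = 1.
Part (a). Triangle bound: M_tri(r) = Σ_k |c_k| r^k
  = |-3|·1^0 + |2|·1^1 + |-1|·1^2
  = 3 + 2 + 1 = 6.
This bounds M(r) := max_{|z|=r} |p(z)| from above; equality holds iff all terms c_k z^k can be made to align in phase at a single z on |z|=r.
Part (b). At z = 1 (real, on the circle |z| = r):
  p(1) = (-3)·1^0 + (2)·1^1 + (-1)·1^2 = -2.
  |p(1)| = 2.
Check: |p(1)| = 2 ≤ 6 = M_tri(1). ✓ Equality does not hold at z = 1 (the coefficients have mixed signs, so the terms do not all align in phase there).

M_tri(1) = 6; |p(1)| = 2; equality at z=1: no.


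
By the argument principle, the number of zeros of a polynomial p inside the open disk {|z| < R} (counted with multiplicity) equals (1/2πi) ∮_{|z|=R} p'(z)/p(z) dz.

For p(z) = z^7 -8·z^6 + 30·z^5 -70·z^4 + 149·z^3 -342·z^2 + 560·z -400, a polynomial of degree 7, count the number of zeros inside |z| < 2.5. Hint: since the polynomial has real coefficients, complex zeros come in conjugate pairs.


The zeros of p are: (2 + 1i), (2 - 1i), (2 + 2i), (2 - 2i), 2, (-1 + 2i), (-1 - 2i).
Their magnitudes are: 2.236, 2.236, 2.828, 2.828, 2, 2.236, 2.236.
Zeros with |z| < R = 2.5: (2 + 1i), (2 - 1i), 2, (-1 + 2i), (-1 - 2i).
Count = 5.
By the argument principle, (1/2πi) ∮_{|z|=R} p'(z)/p(z) dz equals exactly this count.

Number of zeros inside |z| < 2.5: 5.
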